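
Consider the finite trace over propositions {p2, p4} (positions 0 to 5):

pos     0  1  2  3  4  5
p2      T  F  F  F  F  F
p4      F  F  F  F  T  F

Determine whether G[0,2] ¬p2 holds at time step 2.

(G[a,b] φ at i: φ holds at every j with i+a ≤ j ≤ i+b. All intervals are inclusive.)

Check ¬p2 at every j in [2,4]:
  j=2: true
  j=3: true
  j=4: true
All positions satisfy it → formula holds.

True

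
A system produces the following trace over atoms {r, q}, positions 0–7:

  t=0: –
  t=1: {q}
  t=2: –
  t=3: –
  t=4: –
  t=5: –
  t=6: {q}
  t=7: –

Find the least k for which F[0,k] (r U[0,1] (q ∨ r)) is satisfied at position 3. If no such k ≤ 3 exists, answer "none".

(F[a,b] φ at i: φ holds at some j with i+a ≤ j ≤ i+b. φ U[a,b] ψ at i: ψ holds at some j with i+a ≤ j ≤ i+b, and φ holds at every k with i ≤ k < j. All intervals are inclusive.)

3

Scan j = 3,4,… for (r U[0,1] (q ∨ r)):
  j=3: fails
  j=4: fails
  j=5: fails
  j=6: holds
First hit at j=6, so smallest k = 6-3 = 3.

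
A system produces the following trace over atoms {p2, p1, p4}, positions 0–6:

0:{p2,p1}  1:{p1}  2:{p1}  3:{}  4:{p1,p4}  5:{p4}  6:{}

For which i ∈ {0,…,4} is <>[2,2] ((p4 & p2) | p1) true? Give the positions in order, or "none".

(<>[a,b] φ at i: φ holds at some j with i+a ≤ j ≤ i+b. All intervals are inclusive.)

Evaluate at each i in [0,4]:
  i=0: ✓ (witness j=2)
  i=1: ✗ (none in [3,3])
  i=2: ✓ (witness j=4)
  i=3: ✗ (none in [5,5])
  i=4: ✗ (none in [6,6])

0, 2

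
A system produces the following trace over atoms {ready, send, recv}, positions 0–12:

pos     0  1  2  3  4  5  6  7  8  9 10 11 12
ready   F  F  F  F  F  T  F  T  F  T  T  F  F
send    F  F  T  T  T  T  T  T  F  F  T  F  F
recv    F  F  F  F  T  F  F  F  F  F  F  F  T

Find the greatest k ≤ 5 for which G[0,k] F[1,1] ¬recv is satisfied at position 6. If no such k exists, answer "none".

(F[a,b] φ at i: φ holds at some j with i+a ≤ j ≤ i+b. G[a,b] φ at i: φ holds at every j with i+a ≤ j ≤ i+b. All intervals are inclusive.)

4

F[1,1] ¬recv must hold from j=6 onward; find where it first fails.
  j=6: holds
  j=7: holds
  j=8: holds
  j=9: holds
  j=10: holds
  j=11: fails
Holds on [6,10], so largest k = 4.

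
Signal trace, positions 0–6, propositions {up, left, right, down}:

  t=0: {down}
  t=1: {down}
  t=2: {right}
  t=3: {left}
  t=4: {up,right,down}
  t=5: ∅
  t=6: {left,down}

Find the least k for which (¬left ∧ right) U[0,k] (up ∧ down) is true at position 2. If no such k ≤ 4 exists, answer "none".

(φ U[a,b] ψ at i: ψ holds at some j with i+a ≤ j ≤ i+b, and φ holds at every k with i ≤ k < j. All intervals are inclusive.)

none

Need earliest j ≥ 2 with (up ∧ down), and (¬left ∧ right) at every k in [2,j-1].
  j=2: rhs fails.
  j=3: rhs fails.
  j=4: rhs holds but lhs fails at k=3.
  j=5: rhs fails.
  j=6: rhs fails.
No witness within the range → none.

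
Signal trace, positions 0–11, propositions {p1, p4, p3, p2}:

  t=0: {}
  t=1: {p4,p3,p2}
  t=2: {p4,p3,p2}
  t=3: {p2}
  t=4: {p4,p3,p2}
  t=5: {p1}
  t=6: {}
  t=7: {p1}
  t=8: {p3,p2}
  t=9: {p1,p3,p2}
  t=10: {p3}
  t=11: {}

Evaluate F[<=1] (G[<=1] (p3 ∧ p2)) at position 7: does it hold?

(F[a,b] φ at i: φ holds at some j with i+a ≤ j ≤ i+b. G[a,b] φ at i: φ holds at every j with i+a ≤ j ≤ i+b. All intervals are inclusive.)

True

Check G[<=1] (p3 ∧ p2) at each j in [7,8]:
  j=7: fails at 7
  j=8: holds on [8,9]
Found at j=8 → formula holds.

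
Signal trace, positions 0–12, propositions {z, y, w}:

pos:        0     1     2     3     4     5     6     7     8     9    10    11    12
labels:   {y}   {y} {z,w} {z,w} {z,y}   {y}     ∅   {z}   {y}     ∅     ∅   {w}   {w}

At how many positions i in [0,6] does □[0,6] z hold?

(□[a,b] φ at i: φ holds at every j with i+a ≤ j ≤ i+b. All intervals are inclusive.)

0

Evaluate at each i in [0,6]:
  i=0: ✗ (fails at j=0)
  i=1: ✗ (fails at j=1)
  i=2: ✗ (fails at j=5)
  i=3: ✗ (fails at j=5)
  i=4: ✗ (fails at j=5)
  i=5: ✗ (fails at j=5)
  i=6: ✗ (fails at j=6)
Positions where it holds: {} → 0.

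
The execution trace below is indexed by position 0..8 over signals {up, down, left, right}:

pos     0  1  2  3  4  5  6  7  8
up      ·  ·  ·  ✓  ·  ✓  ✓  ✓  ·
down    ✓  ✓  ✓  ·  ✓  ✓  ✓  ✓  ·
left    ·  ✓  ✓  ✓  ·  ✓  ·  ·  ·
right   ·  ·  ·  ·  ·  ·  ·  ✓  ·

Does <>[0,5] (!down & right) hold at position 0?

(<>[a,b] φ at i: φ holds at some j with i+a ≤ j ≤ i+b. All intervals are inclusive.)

No

Check (!down & right) at each j in [0,5]:
  j=0: false
  j=1: false
  j=2: false
  j=3: false
  j=4: false
  j=5: false
No position in the window satisfies it → formula fails.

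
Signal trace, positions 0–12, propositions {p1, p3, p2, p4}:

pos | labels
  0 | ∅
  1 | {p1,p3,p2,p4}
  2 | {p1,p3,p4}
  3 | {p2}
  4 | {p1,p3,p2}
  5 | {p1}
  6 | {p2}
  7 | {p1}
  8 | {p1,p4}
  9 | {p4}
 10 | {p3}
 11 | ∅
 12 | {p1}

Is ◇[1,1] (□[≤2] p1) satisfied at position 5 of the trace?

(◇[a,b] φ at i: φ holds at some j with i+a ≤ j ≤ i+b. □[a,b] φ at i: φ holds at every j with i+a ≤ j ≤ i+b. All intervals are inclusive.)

Check □[≤2] p1 at each j in [6,6]:
  j=6: fails at 6
No position in the window satisfies it → formula fails.

No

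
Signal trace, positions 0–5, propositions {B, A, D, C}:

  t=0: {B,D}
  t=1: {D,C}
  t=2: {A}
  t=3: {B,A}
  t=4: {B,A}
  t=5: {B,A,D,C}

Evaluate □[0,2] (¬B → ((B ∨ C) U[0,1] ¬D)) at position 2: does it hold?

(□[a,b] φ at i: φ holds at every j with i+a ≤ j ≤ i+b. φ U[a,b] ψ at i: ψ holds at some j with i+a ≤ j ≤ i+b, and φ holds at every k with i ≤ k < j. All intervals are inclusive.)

True

Check (¬B → ((B ∨ C) U[0,1] ¬D)) at every j in [2,4]:
  j=2: antecedent true; consequent holds → ✓
  j=3: antecedent false → ✓
  j=4: antecedent false → ✓
All positions satisfy it → formula holds.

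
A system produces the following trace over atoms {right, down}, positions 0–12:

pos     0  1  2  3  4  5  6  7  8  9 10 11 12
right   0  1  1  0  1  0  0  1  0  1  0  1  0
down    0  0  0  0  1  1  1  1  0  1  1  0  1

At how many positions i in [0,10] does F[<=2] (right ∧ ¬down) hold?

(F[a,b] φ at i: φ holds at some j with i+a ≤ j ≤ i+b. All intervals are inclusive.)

Evaluate at each i in [0,10]:
  i=0: ✓ (witness j=1)
  i=1: ✓ (witness j=1)
  i=2: ✓ (witness j=2)
  i=3: ✗ (none in [3,5])
  i=4: ✗ (none in [4,6])
  i=5: ✗ (none in [5,7])
  i=6: ✗ (none in [6,8])
  i=7: ✗ (none in [7,9])
  i=8: ✗ (none in [8,10])
  i=9: ✓ (witness j=11)
  i=10: ✓ (witness j=11)
Positions where it holds: {0, 1, 2, 9, 10} → 5.

5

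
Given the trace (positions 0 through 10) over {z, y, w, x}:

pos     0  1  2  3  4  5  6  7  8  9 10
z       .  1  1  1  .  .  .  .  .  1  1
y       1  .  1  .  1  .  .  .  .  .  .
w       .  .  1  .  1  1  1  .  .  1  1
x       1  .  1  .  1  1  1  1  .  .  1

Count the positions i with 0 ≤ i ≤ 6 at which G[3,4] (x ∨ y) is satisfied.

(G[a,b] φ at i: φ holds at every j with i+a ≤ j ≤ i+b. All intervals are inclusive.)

3

Evaluate at each i in [0,6]:
  i=0: ✗ (fails at j=3)
  i=1: ✓ (all of [4,5])
  i=2: ✓ (all of [5,6])
  i=3: ✓ (all of [6,7])
  i=4: ✗ (fails at j=8)
  i=5: ✗ (fails at j=8)
  i=6: ✗ (fails at j=9)
Positions where it holds: {1, 2, 3} → 3.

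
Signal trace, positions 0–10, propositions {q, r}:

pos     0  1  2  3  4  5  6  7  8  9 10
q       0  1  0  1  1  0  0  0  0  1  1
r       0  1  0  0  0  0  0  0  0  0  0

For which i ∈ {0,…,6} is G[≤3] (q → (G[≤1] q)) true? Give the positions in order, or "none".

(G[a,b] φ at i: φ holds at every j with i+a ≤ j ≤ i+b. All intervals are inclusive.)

Evaluate at each i in [0,6]:
  i=0: ✗ (fails at j=1)
  i=1: ✗ (fails at j=1)
  i=2: ✗ (fails at j=4)
  i=3: ✗ (fails at j=4)
  i=4: ✗ (fails at j=4)
  i=5: ✓ (all of [5,8])
  i=6: ✓ (all of [6,9])

5, 6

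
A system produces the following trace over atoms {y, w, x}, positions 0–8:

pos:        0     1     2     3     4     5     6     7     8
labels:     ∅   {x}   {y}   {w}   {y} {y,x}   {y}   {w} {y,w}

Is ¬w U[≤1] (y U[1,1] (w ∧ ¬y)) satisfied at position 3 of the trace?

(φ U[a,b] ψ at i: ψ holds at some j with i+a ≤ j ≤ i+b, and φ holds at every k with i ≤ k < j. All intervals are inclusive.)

Does not hold

Need some j in [3,4] with (y U[1,1] (w ∧ ¬y)), and ¬w at every k in [3,j-1].
  j=3: (y U[1,1] (w ∧ ¬y)) — fails.
  j=4: (y U[1,1] (w ∧ ¬y)) — fails.
No j in the window works → until fails.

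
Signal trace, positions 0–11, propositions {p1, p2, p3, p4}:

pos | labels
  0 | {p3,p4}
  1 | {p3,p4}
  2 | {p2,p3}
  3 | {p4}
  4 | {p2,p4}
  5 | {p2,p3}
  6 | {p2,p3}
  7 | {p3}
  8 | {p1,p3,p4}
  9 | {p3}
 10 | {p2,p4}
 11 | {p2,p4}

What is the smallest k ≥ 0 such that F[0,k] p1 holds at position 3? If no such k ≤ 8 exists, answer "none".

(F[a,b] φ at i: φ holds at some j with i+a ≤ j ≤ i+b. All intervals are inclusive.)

Scan j = 3,4,… for p1:
  j=3: fails
  j=4: fails
  j=5: fails
  j=6: fails
  j=7: fails
  j=8: holds
First hit at j=8, so smallest k = 8-3 = 5.

5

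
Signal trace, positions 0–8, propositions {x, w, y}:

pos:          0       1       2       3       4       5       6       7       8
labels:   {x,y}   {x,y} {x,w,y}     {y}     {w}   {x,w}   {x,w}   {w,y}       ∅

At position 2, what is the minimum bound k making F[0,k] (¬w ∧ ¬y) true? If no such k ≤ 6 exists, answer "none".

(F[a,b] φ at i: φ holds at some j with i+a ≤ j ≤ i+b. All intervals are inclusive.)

6

Scan j = 2,3,… for (¬w ∧ ¬y):
  j=2: fails
  j=3: fails
  j=4: fails
  j=5: fails
  j=6: fails
  j=7: fails
  j=8: holds
First hit at j=8, so smallest k = 8-2 = 6.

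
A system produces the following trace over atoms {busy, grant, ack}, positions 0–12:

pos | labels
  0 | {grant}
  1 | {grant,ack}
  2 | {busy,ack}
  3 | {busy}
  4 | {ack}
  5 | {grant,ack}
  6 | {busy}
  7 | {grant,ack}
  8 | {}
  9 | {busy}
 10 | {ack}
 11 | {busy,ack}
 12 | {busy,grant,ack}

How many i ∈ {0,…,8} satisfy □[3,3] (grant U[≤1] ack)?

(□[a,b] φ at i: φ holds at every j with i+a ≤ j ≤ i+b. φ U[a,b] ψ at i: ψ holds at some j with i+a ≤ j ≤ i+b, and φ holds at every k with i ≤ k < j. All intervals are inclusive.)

5

Evaluate at each i in [0,8]:
  i=0: ✗ (fails at j=3)
  i=1: ✓ (all of [4,4])
  i=2: ✓ (all of [5,5])
  i=3: ✗ (fails at j=6)
  i=4: ✓ (all of [7,7])
  i=5: ✗ (fails at j=8)
  i=6: ✗ (fails at j=9)
  i=7: ✓ (all of [10,10])
  i=8: ✓ (all of [11,11])
Positions where it holds: {1, 2, 4, 7, 8} → 5.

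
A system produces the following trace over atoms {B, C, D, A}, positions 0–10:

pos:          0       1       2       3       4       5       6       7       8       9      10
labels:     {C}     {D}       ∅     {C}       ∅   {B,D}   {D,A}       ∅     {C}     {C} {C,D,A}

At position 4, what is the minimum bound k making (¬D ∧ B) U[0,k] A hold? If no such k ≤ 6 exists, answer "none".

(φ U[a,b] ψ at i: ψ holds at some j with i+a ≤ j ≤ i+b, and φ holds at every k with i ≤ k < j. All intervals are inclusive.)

Need earliest j ≥ 4 with A, and (¬D ∧ B) at every k in [4,j-1].
  j=4: rhs fails.
  j=5: rhs fails.
  j=6: rhs holds but lhs fails at k=4.
  j=7: rhs fails.
  j=8: rhs fails.
  j=9: rhs fails.
  j=10: rhs holds but lhs fails at k=4.
No witness within the range → none.

none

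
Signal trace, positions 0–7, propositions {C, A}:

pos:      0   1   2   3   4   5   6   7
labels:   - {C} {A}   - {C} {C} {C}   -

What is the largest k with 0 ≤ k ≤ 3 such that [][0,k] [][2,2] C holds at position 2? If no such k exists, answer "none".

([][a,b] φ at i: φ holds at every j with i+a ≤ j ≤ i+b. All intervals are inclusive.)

[][2,2] C must hold from j=2 onward; find where it first fails.
  j=2: holds
  j=3: holds
  j=4: holds
  j=5: fails
Holds on [2,4], so largest k = 2.

2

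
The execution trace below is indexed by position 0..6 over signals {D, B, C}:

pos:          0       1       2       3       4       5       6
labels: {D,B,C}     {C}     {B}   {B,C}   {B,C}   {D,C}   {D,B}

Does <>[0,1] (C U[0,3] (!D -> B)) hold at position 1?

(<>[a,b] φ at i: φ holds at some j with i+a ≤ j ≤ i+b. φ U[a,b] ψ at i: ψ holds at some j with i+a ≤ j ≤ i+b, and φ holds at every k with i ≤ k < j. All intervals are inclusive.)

Holds

Check (C U[0,3] (!D -> B)) at each j in [1,2]:
  j=1: holds
  j=2: holds
Found at j=1 → formula holds.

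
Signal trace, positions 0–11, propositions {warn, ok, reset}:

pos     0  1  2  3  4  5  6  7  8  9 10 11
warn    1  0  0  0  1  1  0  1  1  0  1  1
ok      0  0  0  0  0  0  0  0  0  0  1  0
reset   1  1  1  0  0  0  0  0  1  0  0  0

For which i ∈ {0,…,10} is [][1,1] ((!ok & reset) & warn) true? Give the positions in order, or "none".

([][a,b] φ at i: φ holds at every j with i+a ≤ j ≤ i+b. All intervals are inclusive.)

Evaluate at each i in [0,10]:
  i=0: ✗ (fails at j=1)
  i=1: ✗ (fails at j=2)
  i=2: ✗ (fails at j=3)
  i=3: ✗ (fails at j=4)
  i=4: ✗ (fails at j=5)
  i=5: ✗ (fails at j=6)
  i=6: ✗ (fails at j=7)
  i=7: ✓ (all of [8,8])
  i=8: ✗ (fails at j=9)
  i=9: ✗ (fails at j=10)
  i=10: ✗ (fails at j=11)

7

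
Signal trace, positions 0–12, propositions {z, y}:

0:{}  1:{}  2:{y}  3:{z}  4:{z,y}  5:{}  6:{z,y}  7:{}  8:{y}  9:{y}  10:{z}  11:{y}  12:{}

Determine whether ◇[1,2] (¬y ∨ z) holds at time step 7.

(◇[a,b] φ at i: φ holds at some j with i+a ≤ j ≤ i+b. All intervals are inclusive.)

Does not hold

Check (¬y ∨ z) at each j in [8,9]:
  j=8: false
  j=9: false
No position in the window satisfies it → formula fails.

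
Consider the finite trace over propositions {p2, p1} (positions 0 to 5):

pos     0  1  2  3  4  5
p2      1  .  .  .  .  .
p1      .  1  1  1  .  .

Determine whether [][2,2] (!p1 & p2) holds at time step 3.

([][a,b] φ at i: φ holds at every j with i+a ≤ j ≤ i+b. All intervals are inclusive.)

Check (!p1 & p2) at every j in [5,5]:
  j=5: false
Fails at j=5 → formula fails.

Does not hold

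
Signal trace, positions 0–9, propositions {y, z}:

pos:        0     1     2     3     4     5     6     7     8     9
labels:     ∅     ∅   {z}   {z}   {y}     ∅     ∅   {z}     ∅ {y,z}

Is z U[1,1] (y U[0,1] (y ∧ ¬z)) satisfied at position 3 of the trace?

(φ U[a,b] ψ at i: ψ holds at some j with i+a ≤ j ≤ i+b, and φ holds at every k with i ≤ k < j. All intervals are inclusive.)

True

Need some j in [4,4] with (y U[0,1] (y ∧ ¬z)), and z at every k in [3,j-1].
  j=4: (y U[0,1] (y ∧ ¬z)) holds; z holds at every k in [3,3] → satisfied.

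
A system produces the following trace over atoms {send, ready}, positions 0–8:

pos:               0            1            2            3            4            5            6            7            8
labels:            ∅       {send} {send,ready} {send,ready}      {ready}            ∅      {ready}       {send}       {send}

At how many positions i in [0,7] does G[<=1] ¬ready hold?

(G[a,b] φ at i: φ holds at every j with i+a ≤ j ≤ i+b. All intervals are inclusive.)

2

Evaluate at each i in [0,7]:
  i=0: ✓ (all of [0,1])
  i=1: ✗ (fails at j=2)
  i=2: ✗ (fails at j=2)
  i=3: ✗ (fails at j=3)
  i=4: ✗ (fails at j=4)
  i=5: ✗ (fails at j=6)
  i=6: ✗ (fails at j=6)
  i=7: ✓ (all of [7,8])
Positions where it holds: {0, 7} → 2.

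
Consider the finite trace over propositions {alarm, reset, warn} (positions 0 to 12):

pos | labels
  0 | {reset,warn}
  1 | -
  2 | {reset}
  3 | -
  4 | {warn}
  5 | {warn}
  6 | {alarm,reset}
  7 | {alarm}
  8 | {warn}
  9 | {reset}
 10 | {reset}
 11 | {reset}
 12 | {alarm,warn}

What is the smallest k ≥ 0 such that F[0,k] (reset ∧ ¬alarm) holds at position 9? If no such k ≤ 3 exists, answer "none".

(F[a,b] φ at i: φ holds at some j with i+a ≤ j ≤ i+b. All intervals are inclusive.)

Scan j = 9,10,… for (reset ∧ ¬alarm):
  j=9: holds
First hit at j=9, so smallest k = 9-9 = 0.

0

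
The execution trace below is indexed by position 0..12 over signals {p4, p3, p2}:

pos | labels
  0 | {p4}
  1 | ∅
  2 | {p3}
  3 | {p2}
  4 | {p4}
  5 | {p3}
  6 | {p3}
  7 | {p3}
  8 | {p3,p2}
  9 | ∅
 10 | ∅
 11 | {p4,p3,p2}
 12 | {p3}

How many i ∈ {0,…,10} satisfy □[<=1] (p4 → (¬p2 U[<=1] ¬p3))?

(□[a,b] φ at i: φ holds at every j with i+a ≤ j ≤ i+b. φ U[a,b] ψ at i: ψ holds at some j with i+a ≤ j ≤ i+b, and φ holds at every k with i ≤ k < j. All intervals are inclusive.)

10

Evaluate at each i in [0,10]:
  i=0: ✓ (all of [0,1])
  i=1: ✓ (all of [1,2])
  i=2: ✓ (all of [2,3])
  i=3: ✓ (all of [3,4])
  i=4: ✓ (all of [4,5])
  i=5: ✓ (all of [5,6])
  i=6: ✓ (all of [6,7])
  i=7: ✓ (all of [7,8])
  i=8: ✓ (all of [8,9])
  i=9: ✓ (all of [9,10])
  i=10: ✗ (fails at j=11)
Positions where it holds: {0, 1, 2, 3, 4, 5, 6, 7, 8, 9} → 10.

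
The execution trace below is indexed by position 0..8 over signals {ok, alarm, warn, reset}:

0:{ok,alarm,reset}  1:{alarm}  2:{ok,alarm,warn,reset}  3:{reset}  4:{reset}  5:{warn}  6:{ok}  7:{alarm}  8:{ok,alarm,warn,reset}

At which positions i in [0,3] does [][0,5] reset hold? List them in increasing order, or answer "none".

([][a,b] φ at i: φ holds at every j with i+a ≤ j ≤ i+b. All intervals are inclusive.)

Evaluate at each i in [0,3]:
  i=0: ✗ (fails at j=1)
  i=1: ✗ (fails at j=1)
  i=2: ✗ (fails at j=5)
  i=3: ✗ (fails at j=5)

none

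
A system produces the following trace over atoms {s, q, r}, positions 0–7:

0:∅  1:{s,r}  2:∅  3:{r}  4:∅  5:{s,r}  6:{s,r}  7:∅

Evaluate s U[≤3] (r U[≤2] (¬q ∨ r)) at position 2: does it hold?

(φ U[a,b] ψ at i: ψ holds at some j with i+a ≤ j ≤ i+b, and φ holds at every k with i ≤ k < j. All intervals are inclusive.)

Need some j in [2,5] with (r U[≤2] (¬q ∨ r)), and s at every k in [2,j-1].
  j=2: (r U[≤2] (¬q ∨ r)) holds; no prefix to check → satisfied.

Holds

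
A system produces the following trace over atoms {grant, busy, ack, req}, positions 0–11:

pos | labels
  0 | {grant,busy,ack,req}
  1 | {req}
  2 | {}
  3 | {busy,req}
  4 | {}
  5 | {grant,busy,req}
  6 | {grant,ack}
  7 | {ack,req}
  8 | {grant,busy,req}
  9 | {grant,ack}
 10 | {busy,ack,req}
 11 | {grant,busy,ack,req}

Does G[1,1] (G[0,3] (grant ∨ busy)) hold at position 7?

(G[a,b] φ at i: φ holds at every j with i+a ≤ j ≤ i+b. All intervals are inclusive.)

Check G[0,3] (grant ∨ busy) at every j in [8,8]:
  j=8: holds on [8,11]
All positions satisfy it → formula holds.

True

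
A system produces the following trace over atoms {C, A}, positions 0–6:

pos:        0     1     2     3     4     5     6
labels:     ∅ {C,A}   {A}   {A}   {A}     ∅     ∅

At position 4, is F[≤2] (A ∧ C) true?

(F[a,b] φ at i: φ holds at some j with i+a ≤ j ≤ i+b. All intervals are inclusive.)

Check (A ∧ C) at each j in [4,6]:
  j=4: false
  j=5: false
  j=6: false
No position in the window satisfies it → formula fails.

False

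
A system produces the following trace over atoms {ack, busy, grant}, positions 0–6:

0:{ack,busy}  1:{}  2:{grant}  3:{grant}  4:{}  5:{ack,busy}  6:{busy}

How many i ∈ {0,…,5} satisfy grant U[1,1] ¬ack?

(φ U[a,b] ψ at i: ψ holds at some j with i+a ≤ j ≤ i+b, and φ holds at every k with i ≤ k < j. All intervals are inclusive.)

2

Evaluate at each i in [0,5]:
  i=0: ✗ (lhs fails at k=0 before rhs at j=1)
  i=1: ✗ (lhs fails at k=1 before rhs at j=2)
  i=2: ✓ (rhs at j=3; lhs holds on [2,2])
  i=3: ✓ (rhs at j=4; lhs holds on [3,3])
  i=4: ✗ (no rhs in [5,5])
  i=5: ✗ (lhs fails at k=5 before rhs at j=6)
Positions where it holds: {2, 3} → 2.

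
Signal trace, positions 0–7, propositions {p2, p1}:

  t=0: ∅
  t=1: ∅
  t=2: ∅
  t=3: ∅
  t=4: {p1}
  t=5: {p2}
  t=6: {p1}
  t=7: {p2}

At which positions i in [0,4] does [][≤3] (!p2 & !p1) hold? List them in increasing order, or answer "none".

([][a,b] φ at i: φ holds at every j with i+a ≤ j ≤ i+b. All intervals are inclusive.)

0

Evaluate at each i in [0,4]:
  i=0: ✓ (all of [0,3])
  i=1: ✗ (fails at j=4)
  i=2: ✗ (fails at j=4)
  i=3: ✗ (fails at j=4)
  i=4: ✗ (fails at j=4)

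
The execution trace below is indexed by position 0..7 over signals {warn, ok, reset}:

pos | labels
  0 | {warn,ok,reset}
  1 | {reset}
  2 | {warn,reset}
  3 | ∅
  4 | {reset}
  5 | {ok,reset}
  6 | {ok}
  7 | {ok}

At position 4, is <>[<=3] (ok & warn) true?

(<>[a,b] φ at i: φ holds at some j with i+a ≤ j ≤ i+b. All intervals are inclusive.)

Does not hold

Check (ok & warn) at each j in [4,7]:
  j=4: false
  j=5: false
  j=6: false
  j=7: false
No position in the window satisfies it → formula fails.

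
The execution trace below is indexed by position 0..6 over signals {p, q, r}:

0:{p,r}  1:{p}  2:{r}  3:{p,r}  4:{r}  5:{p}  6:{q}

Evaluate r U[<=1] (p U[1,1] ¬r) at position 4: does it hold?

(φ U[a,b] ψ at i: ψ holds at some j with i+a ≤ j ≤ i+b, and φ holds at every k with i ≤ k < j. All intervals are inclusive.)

Holds

Need some j in [4,5] with (p U[1,1] ¬r), and r at every k in [4,j-1].
  j=4: (p U[1,1] ¬r) — fails.
  j=5: (p U[1,1] ¬r) holds; r holds at every k in [4,4] → satisfied.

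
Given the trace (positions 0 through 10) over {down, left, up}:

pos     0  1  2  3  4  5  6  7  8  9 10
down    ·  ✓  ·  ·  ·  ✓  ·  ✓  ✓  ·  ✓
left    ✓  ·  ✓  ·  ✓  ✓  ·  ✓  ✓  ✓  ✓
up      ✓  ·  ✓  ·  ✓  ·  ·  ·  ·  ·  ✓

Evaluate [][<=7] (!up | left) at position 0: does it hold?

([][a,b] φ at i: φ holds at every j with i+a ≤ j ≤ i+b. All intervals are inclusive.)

Yes

Check (!up | left) at every j in [0,7]:
  j=0: true
  j=1: true
  j=2: true
  j=3: true
  j=4: true
  j=5: true
  j=6: true
  j=7: true
All positions satisfy it → formula holds.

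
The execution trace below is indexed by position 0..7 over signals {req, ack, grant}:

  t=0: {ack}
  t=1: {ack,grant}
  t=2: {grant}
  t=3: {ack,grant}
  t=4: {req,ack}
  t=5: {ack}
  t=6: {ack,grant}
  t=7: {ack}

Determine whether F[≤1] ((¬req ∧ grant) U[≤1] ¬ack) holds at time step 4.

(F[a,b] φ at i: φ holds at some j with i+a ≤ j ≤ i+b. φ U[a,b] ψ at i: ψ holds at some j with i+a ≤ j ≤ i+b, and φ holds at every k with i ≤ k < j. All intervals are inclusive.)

No

Check ((¬req ∧ grant) U[≤1] ¬ack) at each j in [4,5]:
  j=4: fails
  j=5: fails
No position in the window satisfies it → formula fails.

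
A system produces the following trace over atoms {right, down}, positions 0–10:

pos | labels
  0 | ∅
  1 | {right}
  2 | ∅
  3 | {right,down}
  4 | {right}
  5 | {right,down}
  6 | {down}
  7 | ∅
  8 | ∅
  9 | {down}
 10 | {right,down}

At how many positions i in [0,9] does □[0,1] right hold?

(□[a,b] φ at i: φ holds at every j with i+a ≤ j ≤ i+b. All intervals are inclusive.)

2

Evaluate at each i in [0,9]:
  i=0: ✗ (fails at j=0)
  i=1: ✗ (fails at j=2)
  i=2: ✗ (fails at j=2)
  i=3: ✓ (all of [3,4])
  i=4: ✓ (all of [4,5])
  i=5: ✗ (fails at j=6)
  i=6: ✗ (fails at j=6)
  i=7: ✗ (fails at j=7)
  i=8: ✗ (fails at j=8)
  i=9: ✗ (fails at j=9)
Positions where it holds: {3, 4} → 2.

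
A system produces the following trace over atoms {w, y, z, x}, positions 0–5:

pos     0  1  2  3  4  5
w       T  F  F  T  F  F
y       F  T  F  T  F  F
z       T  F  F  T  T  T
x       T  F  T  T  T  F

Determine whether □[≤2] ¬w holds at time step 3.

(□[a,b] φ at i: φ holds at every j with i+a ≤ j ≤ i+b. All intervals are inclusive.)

No

Check ¬w at every j in [3,5]:
  j=3: false
  j=4: true
  j=5: true
Fails at j=3 → formula fails.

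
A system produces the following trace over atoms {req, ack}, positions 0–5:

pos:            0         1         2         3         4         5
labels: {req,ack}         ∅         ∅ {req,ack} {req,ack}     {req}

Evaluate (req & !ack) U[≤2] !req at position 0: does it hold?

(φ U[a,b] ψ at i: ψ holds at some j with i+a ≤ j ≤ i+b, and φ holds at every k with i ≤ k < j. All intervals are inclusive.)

Need some j in [0,2] with !req, and (req & !ack) at every k in [0,j-1].
  j=0: !req false.
  j=1: !req holds, but (req & !ack) fails at k=0 → not this j.
  j=2: !req holds, but (req & !ack) fails at k=0 → not this j.
No j in the window works → until fails.

False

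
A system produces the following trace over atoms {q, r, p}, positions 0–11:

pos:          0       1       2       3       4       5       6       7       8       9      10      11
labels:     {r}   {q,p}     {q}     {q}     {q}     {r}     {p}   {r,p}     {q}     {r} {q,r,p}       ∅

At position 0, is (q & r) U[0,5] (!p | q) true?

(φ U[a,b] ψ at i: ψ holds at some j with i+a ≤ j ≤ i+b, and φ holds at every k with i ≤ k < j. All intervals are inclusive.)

Yes

Need some j in [0,5] with (!p | q), and (q & r) at every k in [0,j-1].
  j=0: (!p | q) holds; no prefix to check → satisfied.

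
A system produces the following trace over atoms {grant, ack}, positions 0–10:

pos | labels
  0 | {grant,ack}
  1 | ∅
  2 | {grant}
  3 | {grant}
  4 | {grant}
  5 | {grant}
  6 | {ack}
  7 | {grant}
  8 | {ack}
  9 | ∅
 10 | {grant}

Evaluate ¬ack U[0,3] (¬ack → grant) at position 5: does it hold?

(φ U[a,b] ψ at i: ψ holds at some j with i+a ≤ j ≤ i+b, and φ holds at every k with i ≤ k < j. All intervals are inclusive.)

Need some j in [5,8] with (¬ack → grant), and ¬ack at every k in [5,j-1].
  j=5: (¬ack → grant) holds; no prefix to check → satisfied.

True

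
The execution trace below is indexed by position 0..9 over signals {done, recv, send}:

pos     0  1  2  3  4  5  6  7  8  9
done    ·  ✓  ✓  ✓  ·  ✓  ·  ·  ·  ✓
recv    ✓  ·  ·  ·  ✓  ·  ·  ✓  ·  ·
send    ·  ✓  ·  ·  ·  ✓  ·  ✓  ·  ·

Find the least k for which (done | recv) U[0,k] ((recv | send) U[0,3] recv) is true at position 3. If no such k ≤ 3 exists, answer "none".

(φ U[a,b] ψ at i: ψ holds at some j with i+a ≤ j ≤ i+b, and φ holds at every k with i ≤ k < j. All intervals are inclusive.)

Need earliest j ≥ 3 with ((recv | send) U[0,3] recv), and (done | recv) at every k in [3,j-1].
  j=3: rhs fails.
  j=4: rhs holds; lhs holds on [3,3]. k = 1.

1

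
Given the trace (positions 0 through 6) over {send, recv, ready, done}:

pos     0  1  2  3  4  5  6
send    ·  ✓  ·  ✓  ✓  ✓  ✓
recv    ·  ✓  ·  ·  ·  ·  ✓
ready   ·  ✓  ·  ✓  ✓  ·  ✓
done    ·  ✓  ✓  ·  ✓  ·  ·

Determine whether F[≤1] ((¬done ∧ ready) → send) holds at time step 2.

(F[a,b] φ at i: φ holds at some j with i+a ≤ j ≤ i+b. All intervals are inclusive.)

True

Check ((¬done ∧ ready) → send) at each j in [2,3]:
  j=2: true
  j=3: true
Found at j=2 → formula holds.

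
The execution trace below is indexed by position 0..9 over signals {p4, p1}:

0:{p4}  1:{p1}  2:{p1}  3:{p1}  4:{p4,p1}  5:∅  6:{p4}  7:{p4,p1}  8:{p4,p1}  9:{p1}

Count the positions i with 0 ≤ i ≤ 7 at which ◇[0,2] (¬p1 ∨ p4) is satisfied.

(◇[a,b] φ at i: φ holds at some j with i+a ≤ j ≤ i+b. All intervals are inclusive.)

Evaluate at each i in [0,7]:
  i=0: ✓ (witness j=0)
  i=1: ✗ (none in [1,3])
  i=2: ✓ (witness j=4)
  i=3: ✓ (witness j=4)
  i=4: ✓ (witness j=4)
  i=5: ✓ (witness j=5)
  i=6: ✓ (witness j=6)
  i=7: ✓ (witness j=7)
Positions where it holds: {0, 2, 3, 4, 5, 6, 7} → 7.

7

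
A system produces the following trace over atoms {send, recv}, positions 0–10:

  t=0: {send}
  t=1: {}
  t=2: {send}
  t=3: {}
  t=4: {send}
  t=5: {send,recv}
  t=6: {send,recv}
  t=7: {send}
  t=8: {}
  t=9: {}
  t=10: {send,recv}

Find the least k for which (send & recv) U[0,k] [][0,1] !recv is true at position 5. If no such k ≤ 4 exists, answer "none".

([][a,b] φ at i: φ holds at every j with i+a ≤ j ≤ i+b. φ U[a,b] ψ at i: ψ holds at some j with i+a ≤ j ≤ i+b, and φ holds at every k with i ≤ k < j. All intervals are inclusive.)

2

Need earliest j ≥ 5 with [][0,1] !recv, and (send & recv) at every k in [5,j-1].
  j=5: rhs fails.
  j=6: rhs fails.
  j=7: rhs holds; lhs holds on [5,6]. k = 2.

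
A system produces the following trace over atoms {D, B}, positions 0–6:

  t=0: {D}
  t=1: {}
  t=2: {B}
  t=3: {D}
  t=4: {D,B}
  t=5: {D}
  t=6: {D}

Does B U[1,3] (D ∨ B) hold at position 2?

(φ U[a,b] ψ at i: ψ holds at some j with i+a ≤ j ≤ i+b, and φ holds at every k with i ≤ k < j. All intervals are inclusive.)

Need some j in [3,5] with (D ∨ B), and B at every k in [2,j-1].
  j=3: (D ∨ B) holds; B holds at every k in [2,2] → satisfied.

Holds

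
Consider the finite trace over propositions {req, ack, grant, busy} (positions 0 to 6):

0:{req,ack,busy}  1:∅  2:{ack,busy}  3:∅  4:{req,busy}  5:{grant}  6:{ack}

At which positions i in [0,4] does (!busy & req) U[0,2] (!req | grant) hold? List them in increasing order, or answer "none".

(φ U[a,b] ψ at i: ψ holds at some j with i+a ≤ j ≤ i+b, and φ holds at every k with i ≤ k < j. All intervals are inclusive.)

1, 2, 3

Evaluate at each i in [0,4]:
  i=0: ✗ (lhs fails at k=0 before rhs at j=1)
  i=1: ✓ (rhs at j=1)
  i=2: ✓ (rhs at j=2)
  i=3: ✓ (rhs at j=3)
  i=4: ✗ (lhs fails at k=4 before rhs at j=5)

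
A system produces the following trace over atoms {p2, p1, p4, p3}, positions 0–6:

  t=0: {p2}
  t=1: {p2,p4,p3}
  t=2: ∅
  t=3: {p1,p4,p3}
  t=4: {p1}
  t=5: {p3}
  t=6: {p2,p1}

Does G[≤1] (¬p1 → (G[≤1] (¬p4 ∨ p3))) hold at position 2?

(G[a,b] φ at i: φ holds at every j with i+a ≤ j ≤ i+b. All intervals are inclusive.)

Check (¬p1 → (G[≤1] (¬p4 ∨ p3))) at every j in [2,3]:
  j=2: antecedent true; consequent holds on [2,3] → ✓
  j=3: antecedent false → ✓
All positions satisfy it → formula holds.

Yes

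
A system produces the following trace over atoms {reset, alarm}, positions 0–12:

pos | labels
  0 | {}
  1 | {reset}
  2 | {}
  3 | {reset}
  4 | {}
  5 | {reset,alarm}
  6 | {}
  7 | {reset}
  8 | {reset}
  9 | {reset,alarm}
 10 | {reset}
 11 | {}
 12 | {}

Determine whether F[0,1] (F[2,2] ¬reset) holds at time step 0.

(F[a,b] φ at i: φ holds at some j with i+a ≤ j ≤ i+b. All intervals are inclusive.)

Yes

Check F[2,2] ¬reset at each j in [0,1]:
  j=0: holds (witness at 2)
  j=1: fails (none in [3,3])
Found at j=0 → formula holds.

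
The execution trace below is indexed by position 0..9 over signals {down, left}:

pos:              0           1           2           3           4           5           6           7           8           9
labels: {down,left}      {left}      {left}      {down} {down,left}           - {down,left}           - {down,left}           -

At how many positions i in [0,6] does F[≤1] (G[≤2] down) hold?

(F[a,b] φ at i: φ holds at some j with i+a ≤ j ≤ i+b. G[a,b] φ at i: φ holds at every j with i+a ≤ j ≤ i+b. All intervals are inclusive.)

0

Evaluate at each i in [0,6]:
  i=0: ✗ (none in [0,1])
  i=1: ✗ (none in [1,2])
  i=2: ✗ (none in [2,3])
  i=3: ✗ (none in [3,4])
  i=4: ✗ (none in [4,5])
  i=5: ✗ (none in [5,6])
  i=6: ✗ (none in [6,7])
Positions where it holds: {} → 0.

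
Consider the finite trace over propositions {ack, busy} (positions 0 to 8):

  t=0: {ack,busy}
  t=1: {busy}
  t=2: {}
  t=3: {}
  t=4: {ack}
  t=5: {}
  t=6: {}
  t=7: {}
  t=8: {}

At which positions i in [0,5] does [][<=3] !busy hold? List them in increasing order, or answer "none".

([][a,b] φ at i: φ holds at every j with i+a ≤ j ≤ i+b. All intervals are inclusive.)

2, 3, 4, 5

Evaluate at each i in [0,5]:
  i=0: ✗ (fails at j=0)
  i=1: ✗ (fails at j=1)
  i=2: ✓ (all of [2,5])
  i=3: ✓ (all of [3,6])
  i=4: ✓ (all of [4,7])
  i=5: ✓ (all of [5,8])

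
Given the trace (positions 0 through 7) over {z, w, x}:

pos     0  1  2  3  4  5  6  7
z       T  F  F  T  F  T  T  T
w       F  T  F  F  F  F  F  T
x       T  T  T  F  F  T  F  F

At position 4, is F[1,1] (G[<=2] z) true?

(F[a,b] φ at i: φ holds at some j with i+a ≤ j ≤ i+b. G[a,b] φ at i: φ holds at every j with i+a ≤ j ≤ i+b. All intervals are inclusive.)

Holds

Check G[<=2] z at each j in [5,5]:
  j=5: holds on [5,7]
Found at j=5 → formula holds.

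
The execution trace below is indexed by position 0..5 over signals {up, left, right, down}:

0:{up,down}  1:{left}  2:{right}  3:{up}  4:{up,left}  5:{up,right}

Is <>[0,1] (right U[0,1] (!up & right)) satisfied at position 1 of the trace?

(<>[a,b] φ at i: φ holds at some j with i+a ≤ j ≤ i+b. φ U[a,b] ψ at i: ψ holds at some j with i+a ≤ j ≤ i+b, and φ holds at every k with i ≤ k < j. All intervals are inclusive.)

Check (right U[0,1] (!up & right)) at each j in [1,2]:
  j=1: fails
  j=2: holds
Found at j=2 → formula holds.

True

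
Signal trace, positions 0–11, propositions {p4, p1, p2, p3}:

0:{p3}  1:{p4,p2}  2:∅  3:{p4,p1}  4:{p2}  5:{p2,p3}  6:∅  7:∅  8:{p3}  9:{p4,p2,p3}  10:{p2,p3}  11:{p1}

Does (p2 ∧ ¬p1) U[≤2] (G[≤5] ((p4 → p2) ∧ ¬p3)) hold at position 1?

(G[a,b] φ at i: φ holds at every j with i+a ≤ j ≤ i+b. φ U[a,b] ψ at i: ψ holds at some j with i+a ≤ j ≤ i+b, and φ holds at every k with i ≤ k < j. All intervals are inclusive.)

Need some j in [1,3] with G[≤5] ((p4 → p2) ∧ ¬p3), and (p2 ∧ ¬p1) at every k in [1,j-1].
  j=1: G[≤5] ((p4 → p2) ∧ ¬p3) — fails at 3.
  j=2: G[≤5] ((p4 → p2) ∧ ¬p3) — fails at 3.
  j=3: G[≤5] ((p4 → p2) ∧ ¬p3) — fails at 3.
No j in the window works → until fails.

False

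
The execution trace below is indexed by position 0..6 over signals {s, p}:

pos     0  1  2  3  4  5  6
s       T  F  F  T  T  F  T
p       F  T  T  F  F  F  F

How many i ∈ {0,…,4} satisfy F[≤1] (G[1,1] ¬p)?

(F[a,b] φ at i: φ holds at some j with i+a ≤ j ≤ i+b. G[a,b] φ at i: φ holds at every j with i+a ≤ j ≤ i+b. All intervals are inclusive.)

Evaluate at each i in [0,4]:
  i=0: ✗ (none in [0,1])
  i=1: ✓ (witness j=2)
  i=2: ✓ (witness j=2)
  i=3: ✓ (witness j=3)
  i=4: ✓ (witness j=4)
Positions where it holds: {1, 2, 3, 4} → 4.

4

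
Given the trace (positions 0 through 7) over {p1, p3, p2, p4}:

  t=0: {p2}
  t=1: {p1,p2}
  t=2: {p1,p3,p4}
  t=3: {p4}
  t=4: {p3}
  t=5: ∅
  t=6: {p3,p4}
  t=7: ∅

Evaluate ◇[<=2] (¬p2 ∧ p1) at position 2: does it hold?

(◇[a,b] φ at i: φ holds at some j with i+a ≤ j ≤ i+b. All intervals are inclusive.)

True

Check (¬p2 ∧ p1) at each j in [2,4]:
  j=2: true
  j=3: false
  j=4: false
Found at j=2 → formula holds.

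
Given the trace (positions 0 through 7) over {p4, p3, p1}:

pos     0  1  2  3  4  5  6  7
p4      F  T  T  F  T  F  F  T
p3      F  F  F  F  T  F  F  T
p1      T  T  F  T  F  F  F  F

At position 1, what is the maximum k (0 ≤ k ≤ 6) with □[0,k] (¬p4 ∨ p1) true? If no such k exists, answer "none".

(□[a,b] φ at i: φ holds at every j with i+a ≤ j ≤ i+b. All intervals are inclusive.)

(¬p4 ∨ p1) must hold from j=1 onward; find where it first fails.
  j=1: holds
  j=2: fails
Holds on [1,1], so largest k = 0.

0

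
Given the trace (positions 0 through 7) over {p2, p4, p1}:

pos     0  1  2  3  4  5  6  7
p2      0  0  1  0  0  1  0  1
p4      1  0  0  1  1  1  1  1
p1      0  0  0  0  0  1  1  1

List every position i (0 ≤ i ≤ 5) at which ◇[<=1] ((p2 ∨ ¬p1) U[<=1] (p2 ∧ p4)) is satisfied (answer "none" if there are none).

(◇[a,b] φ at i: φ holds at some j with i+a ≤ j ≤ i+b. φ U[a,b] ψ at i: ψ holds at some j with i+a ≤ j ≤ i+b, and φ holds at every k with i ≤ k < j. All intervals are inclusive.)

Evaluate at each i in [0,5]:
  i=0: ✗ (none in [0,1])
  i=1: ✗ (none in [1,2])
  i=2: ✗ (none in [2,3])
  i=3: ✓ (witness j=4)
  i=4: ✓ (witness j=4)
  i=5: ✓ (witness j=5)

3, 4, 5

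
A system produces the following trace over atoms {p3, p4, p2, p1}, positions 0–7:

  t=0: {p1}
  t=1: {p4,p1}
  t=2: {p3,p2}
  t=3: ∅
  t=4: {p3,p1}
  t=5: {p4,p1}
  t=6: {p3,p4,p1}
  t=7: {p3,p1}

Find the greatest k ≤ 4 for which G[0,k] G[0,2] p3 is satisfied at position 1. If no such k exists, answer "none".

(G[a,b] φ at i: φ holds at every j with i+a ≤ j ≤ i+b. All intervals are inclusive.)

G[0,2] p3 must hold from j=1 onward; find where it first fails.
  j=1: fails → no k works.

none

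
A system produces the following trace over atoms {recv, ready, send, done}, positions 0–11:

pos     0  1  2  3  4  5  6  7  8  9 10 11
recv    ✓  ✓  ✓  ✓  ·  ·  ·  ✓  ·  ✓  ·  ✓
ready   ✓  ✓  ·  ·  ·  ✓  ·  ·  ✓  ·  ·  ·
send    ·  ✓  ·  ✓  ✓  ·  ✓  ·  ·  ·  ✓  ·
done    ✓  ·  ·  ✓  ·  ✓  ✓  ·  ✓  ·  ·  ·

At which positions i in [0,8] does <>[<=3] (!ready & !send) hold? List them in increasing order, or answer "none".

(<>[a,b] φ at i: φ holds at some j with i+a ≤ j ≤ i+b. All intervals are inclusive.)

Evaluate at each i in [0,8]:
  i=0: ✓ (witness j=2)
  i=1: ✓ (witness j=2)
  i=2: ✓ (witness j=2)
  i=3: ✗ (none in [3,6])
  i=4: ✓ (witness j=7)
  i=5: ✓ (witness j=7)
  i=6: ✓ (witness j=7)
  i=7: ✓ (witness j=7)
  i=8: ✓ (witness j=9)

0, 1, 2, 4, 5, 6, 7, 8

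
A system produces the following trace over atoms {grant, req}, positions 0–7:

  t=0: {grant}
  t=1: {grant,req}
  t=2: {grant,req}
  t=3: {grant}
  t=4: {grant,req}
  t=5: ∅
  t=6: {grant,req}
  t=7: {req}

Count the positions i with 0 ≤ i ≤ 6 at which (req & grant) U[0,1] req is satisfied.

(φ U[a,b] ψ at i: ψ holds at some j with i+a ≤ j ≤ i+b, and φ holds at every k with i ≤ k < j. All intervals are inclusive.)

4

Evaluate at each i in [0,6]:
  i=0: ✗ (lhs fails at k=0 before rhs at j=1)
  i=1: ✓ (rhs at j=1)
  i=2: ✓ (rhs at j=2)
  i=3: ✗ (lhs fails at k=3 before rhs at j=4)
  i=4: ✓ (rhs at j=4)
  i=5: ✗ (lhs fails at k=5 before rhs at j=6)
  i=6: ✓ (rhs at j=6)
Positions where it holds: {1, 2, 4, 6} → 4.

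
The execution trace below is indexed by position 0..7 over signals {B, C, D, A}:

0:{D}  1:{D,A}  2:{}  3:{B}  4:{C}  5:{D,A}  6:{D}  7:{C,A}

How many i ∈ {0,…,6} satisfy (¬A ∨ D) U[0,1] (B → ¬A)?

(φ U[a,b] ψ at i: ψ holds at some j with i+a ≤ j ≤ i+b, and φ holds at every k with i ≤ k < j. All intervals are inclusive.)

7

Evaluate at each i in [0,6]:
  i=0: ✓ (rhs at j=0)
  i=1: ✓ (rhs at j=1)
  i=2: ✓ (rhs at j=2)
  i=3: ✓ (rhs at j=3)
  i=4: ✓ (rhs at j=4)
  i=5: ✓ (rhs at j=5)
  i=6: ✓ (rhs at j=6)
Positions where it holds: {0, 1, 2, 3, 4, 5, 6} → 7.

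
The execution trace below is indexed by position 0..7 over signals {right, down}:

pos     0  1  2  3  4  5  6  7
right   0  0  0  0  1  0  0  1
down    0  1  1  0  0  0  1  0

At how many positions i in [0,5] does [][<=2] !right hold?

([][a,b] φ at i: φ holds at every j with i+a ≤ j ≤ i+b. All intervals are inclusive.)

2

Evaluate at each i in [0,5]:
  i=0: ✓ (all of [0,2])
  i=1: ✓ (all of [1,3])
  i=2: ✗ (fails at j=4)
  i=3: ✗ (fails at j=4)
  i=4: ✗ (fails at j=4)
  i=5: ✗ (fails at j=7)
Positions where it holds: {0, 1} → 2.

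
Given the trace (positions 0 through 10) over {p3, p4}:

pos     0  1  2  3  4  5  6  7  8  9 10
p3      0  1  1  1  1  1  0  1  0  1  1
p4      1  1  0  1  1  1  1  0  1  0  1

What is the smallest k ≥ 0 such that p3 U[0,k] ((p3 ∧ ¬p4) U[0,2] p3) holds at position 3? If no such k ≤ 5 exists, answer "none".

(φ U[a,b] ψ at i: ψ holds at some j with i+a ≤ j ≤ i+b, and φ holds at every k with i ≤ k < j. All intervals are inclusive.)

Need earliest j ≥ 3 with ((p3 ∧ ¬p4) U[0,2] p3), and p3 at every k in [3,j-1].
  j=3: rhs holds (empty prefix). k = 0.

0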